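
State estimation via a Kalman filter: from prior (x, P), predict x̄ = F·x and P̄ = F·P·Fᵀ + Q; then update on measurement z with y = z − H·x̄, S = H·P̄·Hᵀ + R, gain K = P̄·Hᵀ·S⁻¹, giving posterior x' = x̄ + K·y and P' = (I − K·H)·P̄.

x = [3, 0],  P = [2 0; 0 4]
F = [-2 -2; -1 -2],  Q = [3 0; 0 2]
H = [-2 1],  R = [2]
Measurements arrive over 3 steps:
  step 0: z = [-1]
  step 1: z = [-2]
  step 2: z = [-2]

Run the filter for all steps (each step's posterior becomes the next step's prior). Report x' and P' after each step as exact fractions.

step 0: x' = [4/5, 1], P' = [97/25 32/5; 32/5 12]
step 1: x' = [6790/4393, 5114/4393], P' = [18143/4393 29222/4393; 29222/4393 53002/4393]
step 2: x' = [1417440/796247, 1321154/796247], P' = [3265313/796247 5251738/796247; 5251738/796247 9520622/796247]

step 0: x̄ = F·x = [-6, -3]
step 0: P̄ = F·P·Fᵀ + Q = [27 20; 20 20]
step 0: y = z − H·x̄ = [-10]
step 0: S = H·P̄·Hᵀ + R = [50]
step 0: K = P̄·Hᵀ·S⁻¹ = [-17/25; -2/5]
step 0: x' = x̄ + K·y = [4/5, 1]
step 0: P' = (I − K·H)·P̄ = [97/25 32/5; 32/5 12]
step 1: x̄ = F·x = [-18/5, -14/5]
step 1: P̄ = F·P·Fᵀ + Q = [2943/25 2354/25; 2354/25 1987/25]
step 1: y = z − H·x̄ = [-32/5]
step 1: S = H·P̄·Hᵀ + R = [4393/25]
step 1: K = P̄·Hᵀ·S⁻¹ = [-3532/4393; -2721/4393]
step 1: x' = x̄ + K·y = [6790/4393, 5114/4393]
step 1: P' = (I − K·H)·P̄ = [18143/4393 29222/4393; 29222/4393 53002/4393]
step 2: x̄ = F·x = [-23808/4393, -17018/4393]
step 2: P̄ = F·P·Fᵀ + Q = [531535/4393 423626/4393; 423626/4393 355825/4393]
step 2: y = z − H·x̄ = [-39384/4393]
step 2: S = H·P̄·Hᵀ + R = [796247/4393]
step 2: K = P̄·Hᵀ·S⁻¹ = [-639444/796247; -491427/796247]
step 2: x' = x̄ + K·y = [1417440/796247, 1321154/796247]
step 2: P' = (I − K·H)·P̄ = [3265313/796247 5251738/796247; 5251738/796247 9520622/796247]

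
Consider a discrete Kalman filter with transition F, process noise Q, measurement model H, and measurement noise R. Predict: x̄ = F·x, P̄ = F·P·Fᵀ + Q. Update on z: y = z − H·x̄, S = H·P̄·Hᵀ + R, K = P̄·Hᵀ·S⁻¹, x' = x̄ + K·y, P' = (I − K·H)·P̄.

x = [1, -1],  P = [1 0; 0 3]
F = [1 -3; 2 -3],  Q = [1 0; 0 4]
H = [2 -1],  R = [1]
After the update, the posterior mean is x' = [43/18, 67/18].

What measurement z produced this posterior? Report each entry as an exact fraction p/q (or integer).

z = [1]

x̄ = F·x = [4, 5]
P̄ = F·P·Fᵀ + Q = [29 29; 29 35]
S = H·P̄·Hᵀ + R = [36]
K = P̄·Hᵀ·S⁻¹ = [29/36; 23/36]
x' − x̄ = [-29/18, -23/18] = K·y
y = (KᵀK)⁻¹·Kᵀ·(x' − x̄) = [-2]
z = y + H·x̄ = [-2] + [3] = [1]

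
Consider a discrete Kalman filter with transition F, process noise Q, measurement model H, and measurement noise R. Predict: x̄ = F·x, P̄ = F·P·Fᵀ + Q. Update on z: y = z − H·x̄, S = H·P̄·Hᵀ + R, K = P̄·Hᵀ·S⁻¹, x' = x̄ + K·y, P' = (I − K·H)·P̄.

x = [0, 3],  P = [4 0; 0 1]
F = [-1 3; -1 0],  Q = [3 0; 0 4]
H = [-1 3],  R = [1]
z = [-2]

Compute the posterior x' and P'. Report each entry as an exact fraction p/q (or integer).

x̄ = F·x = [9, 0]
P̄ = F·P·Fᵀ + Q = [16 4; 4 8]
y = z − H·x̄ = [7]
S = H·P̄·Hᵀ + R = [65]
K = P̄·Hᵀ·S⁻¹ = [-4/65; 4/13]
x' = x̄ + K·y = [557/65, 28/13]
P' = (I − K·H)·P̄ = [1024/65 68/13; 68/13 24/13]

x' = [557/65, 28/13]
P' = [1024/65 68/13; 68/13 24/13]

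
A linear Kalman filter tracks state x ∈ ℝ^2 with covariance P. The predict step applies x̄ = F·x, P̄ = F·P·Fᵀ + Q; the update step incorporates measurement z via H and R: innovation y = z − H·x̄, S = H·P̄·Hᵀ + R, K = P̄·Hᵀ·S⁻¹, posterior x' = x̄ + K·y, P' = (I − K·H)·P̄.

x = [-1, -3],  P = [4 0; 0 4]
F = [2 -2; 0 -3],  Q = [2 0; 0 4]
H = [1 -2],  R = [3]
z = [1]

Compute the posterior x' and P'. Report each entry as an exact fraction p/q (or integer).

x̄ = F·x = [4, 9]
P̄ = F·P·Fᵀ + Q = [34 24; 24 40]
y = z − H·x̄ = [15]
S = H·P̄·Hᵀ + R = [101]
K = P̄·Hᵀ·S⁻¹ = [-14/101; -56/101]
x' = x̄ + K·y = [194/101, 69/101]
P' = (I − K·H)·P̄ = [3238/101 1640/101; 1640/101 904/101]

x' = [194/101, 69/101]
P' = [3238/101 1640/101; 1640/101 904/101]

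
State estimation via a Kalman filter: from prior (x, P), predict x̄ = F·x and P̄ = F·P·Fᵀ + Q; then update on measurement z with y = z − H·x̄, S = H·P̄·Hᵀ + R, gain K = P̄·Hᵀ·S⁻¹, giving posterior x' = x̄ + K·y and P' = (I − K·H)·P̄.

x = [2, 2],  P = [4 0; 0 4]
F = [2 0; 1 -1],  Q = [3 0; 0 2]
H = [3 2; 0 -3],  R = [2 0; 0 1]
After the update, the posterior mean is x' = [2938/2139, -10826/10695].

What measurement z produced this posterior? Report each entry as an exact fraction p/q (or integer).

z = [2, 3]

x̄ = F·x = [4, 0]
P̄ = F·P·Fᵀ + Q = [19 8; 8 10]
S = H·P̄·Hᵀ + R = [309 -132; -132 91]
K = P̄·Hᵀ·S⁻¹ = [695/2139 148/713; 44/10695 -1154/3565]
x' − x̄ = [-5618/2139, -10826/10695] = K·y
y = (KᵀK)⁻¹·Kᵀ·(x' − x̄) = [-10, 3]
z = y + H·x̄ = [-10, 3] + [12, 0] = [2, 3]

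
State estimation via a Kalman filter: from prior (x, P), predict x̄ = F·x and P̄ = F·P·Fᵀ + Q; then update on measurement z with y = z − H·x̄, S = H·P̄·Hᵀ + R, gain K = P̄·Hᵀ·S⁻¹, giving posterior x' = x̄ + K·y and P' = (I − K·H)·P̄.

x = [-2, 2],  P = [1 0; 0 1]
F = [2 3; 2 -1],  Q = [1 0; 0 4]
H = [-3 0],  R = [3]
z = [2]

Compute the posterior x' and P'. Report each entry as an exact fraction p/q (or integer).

x' = [-26/43, -266/43]
P' = [14/43 1/43; 1/43 384/43]

x̄ = F·x = [2, -6]
P̄ = F·P·Fᵀ + Q = [14 1; 1 9]
y = z − H·x̄ = [8]
S = H·P̄·Hᵀ + R = [129]
K = P̄·Hᵀ·S⁻¹ = [-14/43; -1/43]
x' = x̄ + K·y = [-26/43, -266/43]
P' = (I − K·H)·P̄ = [14/43 1/43; 1/43 384/43]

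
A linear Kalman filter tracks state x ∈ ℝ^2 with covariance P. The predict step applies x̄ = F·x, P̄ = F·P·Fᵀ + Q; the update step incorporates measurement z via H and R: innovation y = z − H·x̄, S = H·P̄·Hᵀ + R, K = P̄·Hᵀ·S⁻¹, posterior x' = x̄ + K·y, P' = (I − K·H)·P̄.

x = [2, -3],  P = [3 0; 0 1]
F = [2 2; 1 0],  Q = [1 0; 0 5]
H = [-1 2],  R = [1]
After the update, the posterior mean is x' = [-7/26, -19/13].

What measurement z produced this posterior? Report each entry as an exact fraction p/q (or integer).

x̄ = F·x = [-2, 2]
P̄ = F·P·Fᵀ + Q = [17 6; 6 8]
S = H·P̄·Hᵀ + R = [26]
K = P̄·Hᵀ·S⁻¹ = [-5/26; 5/13]
x' − x̄ = [45/26, -45/13] = K·y
y = (KᵀK)⁻¹·Kᵀ·(x' − x̄) = [-9]
z = y + H·x̄ = [-9] + [6] = [-3]

z = [-3]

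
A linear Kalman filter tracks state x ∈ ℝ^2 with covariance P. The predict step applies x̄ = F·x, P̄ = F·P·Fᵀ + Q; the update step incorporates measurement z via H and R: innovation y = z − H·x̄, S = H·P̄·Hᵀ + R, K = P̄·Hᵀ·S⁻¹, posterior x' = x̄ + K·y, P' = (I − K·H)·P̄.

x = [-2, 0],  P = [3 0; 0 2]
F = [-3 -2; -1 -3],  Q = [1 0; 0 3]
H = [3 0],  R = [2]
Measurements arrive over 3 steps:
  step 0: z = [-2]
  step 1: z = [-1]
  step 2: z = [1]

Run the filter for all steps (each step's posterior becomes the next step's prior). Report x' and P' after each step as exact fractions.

step 0: x' = [-102/163, -304/163], P' = [36/163 21/163; 21/163 3855/326]
step 1: x' = [-23519/76367, -161394/76367], P' = [16898/76367 23808/76367; 23808/76367 1216497/152734]
step 2: x' = [9628107/26676985, 5571679/26676985], P' = [5894278/26676985 7924146/26676985; 7924146/26676985 396170819/53353970]

step 0: x̄ = F·x = [6, 2]
step 0: P̄ = F·P·Fᵀ + Q = [36 21; 21 24]
step 0: y = z − H·x̄ = [-20]
step 0: S = H·P̄·Hᵀ + R = [326]
step 0: K = P̄·Hᵀ·S⁻¹ = [54/163; 63/326]
step 0: x' = x̄ + K·y = [-102/163, -304/163]
step 0: P' = (I − K·H)·P̄ = [36/163 21/163; 21/163 3855/326]
step 1: x̄ = F·x = [914/163, 1014/163]
step 1: P̄ = F·P·Fᵀ + Q = [8449/163 11904/163; 11904/163 35997/326]
step 1: y = z − H·x̄ = [-2905/163]
step 1: S = H·P̄·Hᵀ + R = [76367/163]
step 1: K = P̄·Hᵀ·S⁻¹ = [25347/76367; 35712/76367]
step 1: x' = x̄ + K·y = [-23519/76367, -161394/76367]
step 1: P' = (I − K·H)·P̄ = [16898/76367 23808/76367; 23808/76367 1216497/152734]
step 2: x̄ = F·x = [393345/76367, 507701/76367]
step 2: P̄ = F·P·Fᵀ + Q = [2947139/76367 3962073/76367; 3962073/76367 11726167/152734]
step 2: y = z − H·x̄ = [-1103668/76367]
step 2: S = H·P̄·Hᵀ + R = [26676985/76367]
step 2: K = P̄·Hᵀ·S⁻¹ = [8841417/26676985; 11886219/26676985]
step 2: x' = x̄ + K·y = [9628107/26676985, 5571679/26676985]
step 2: P' = (I − K·H)·P̄ = [5894278/26676985 7924146/26676985; 7924146/26676985 396170819/53353970]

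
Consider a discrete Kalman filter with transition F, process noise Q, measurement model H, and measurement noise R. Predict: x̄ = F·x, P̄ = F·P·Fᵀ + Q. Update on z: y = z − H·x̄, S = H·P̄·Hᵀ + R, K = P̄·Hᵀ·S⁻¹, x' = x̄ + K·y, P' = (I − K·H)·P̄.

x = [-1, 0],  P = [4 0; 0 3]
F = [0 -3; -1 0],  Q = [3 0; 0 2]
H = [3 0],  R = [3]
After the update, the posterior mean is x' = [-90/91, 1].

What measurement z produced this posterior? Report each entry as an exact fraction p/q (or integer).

x̄ = F·x = [0, 1]
P̄ = F·P·Fᵀ + Q = [30 0; 0 6]
S = H·P̄·Hᵀ + R = [273]
K = P̄·Hᵀ·S⁻¹ = [30/91; 0]
x' − x̄ = [-90/91, 0] = K·y
y = (KᵀK)⁻¹·Kᵀ·(x' − x̄) = [-3]
z = y + H·x̄ = [-3] + [0] = [-3]

z = [-3]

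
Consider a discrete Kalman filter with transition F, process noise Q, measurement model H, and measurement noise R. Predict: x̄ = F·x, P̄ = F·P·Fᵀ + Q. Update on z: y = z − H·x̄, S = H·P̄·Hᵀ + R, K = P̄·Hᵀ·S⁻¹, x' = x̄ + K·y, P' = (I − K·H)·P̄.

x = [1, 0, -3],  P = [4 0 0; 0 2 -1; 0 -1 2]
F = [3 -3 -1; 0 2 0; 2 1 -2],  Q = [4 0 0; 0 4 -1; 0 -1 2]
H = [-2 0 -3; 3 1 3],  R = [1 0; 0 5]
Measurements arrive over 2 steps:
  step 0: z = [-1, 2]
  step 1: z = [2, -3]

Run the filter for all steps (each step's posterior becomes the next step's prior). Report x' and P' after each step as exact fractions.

step 0: x̄ = F·x = [6, 0, 8]
step 0: P̄ = F·P·Fᵀ + Q = [54 -10 17; -10 12 7; 17 7 32]
step 0: y = z − H·x̄ = [35, -40]
step 0: S = H·P̄·Hᵀ + R = [709 -868; -868 1079]
step 0: K = P̄·Hᵀ·S⁻¹ = [4643/11587 5915/11587; 1525/11587 1259/11587; -6598/11587 -3654/11587]
step 0: x' = x̄ + K·y = [-4573/11587, 3015/11587, 7926/11587]
step 0: P' = (I − K·H)·P̄ = [163190/11587 -128972/11587 -110341/11587; -128972/11587 136792/11587 85473/11587; -110341/11587 85473/11587 75760/11587]
step 1: x̄ = F·x = [-30690/11587, 6030/11587, -21983/11587]
step 1: P̄ = F·P·Fᵀ + Q = [6318326/11587 -1765530/11587 2417293/11587; -1765530/11587 593516/11587 -595783/11587; 2417293/11587 -595783/11587 1140714/11587]
step 1: y = z − H·x̄ = [-104155/11587, 117228/11587]
step 1: S = H·P̄·Hᵀ + R = [64558833/11587 -79117368/11587; -79117368/11587 97126207/11587]
step 1: K = P̄·Hᵀ·S⁻¹ = [175704137/931790661 125868703/310596887; 87791159/310596887 50757673/310596887; -395357576/931790661 -75121650/310596887]
step 1: x' = x̄ + K·y = [-227074379/931790661, -113987093/310596887, -494016409/931790661]
step 1: P' = (I − K·H)·P̄ = [13175105570/931790661 -3703790296/310596887 -8841971759/931790661; -3703790296/310596887 4045369820/310596887 2439929811/310596887; -8841971759/931790661 2439929811/310596887 6026433698/931790661]

step 0: x' = [-4573/11587, 3015/11587, 7926/11587], P' = [163190/11587 -128972/11587 -110341/11587; -128972/11587 136792/11587 85473/11587; -110341/11587 85473/11587 75760/11587]
step 1: x' = [-227074379/931790661, -113987093/310596887, -494016409/931790661], P' = [13175105570/931790661 -3703790296/310596887 -8841971759/931790661; -3703790296/310596887 4045369820/310596887 2439929811/310596887; -8841971759/931790661 2439929811/310596887 6026433698/931790661]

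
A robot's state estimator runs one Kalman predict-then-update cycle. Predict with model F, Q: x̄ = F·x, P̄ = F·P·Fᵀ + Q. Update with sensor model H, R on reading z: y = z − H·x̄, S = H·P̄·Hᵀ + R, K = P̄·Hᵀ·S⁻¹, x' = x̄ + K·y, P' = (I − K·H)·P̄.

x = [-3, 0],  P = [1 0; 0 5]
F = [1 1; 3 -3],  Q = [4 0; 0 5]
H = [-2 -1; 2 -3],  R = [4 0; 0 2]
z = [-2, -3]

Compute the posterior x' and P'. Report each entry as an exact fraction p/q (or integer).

x̄ = F·x = [-3, -9]
P̄ = F·P·Fᵀ + Q = [10 -12; -12 59]
y = z − H·x̄ = [-17, -24]
S = H·P̄·Hᵀ + R = [55 89; 89 717]
K = P̄·Hᵀ·S⁻¹ = [-5360/15757 1896/15757; -3603/15757 -3970/15757]
x' = x̄ + K·y = [-1655/15757, 14718/15757]
P' = (I − K·H)·P̄ = [8514/15757 4412/15757; 4412/15757 5588/15757]

x' = [-1655/15757, 14718/15757]
P' = [8514/15757 4412/15757; 4412/15757 5588/15757]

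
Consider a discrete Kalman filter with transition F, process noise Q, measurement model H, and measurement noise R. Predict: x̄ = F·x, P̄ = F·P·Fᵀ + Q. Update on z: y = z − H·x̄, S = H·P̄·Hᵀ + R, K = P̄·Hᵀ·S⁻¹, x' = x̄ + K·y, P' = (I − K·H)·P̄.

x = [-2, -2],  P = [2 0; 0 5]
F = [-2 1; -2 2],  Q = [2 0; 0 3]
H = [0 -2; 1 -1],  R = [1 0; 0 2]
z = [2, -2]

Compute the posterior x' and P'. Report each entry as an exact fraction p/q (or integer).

x' = [-163/103, -95/103]
P' = [1299/824 177/824; 177/824 203/824]

x̄ = F·x = [2, 0]
P̄ = F·P·Fᵀ + Q = [15 18; 18 31]
y = z − H·x̄ = [2, -4]
S = H·P̄·Hᵀ + R = [125 26; 26 12]
K = P̄·Hᵀ·S⁻¹ = [-177/412 561/824; -203/412 -13/824]
x' = x̄ + K·y = [-163/103, -95/103]
P' = (I − K·H)·P̄ = [1299/824 177/824; 177/824 203/824]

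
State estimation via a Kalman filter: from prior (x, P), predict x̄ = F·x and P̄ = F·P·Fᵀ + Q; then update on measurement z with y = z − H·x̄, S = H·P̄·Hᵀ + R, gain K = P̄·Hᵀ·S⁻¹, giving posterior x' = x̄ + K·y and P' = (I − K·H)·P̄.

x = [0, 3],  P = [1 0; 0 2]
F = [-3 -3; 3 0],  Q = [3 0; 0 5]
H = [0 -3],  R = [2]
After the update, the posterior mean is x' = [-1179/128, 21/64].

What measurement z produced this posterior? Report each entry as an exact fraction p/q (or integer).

z = [-1]

x̄ = F·x = [-9, 0]
P̄ = F·P·Fᵀ + Q = [30 -9; -9 14]
S = H·P̄·Hᵀ + R = [128]
K = P̄·Hᵀ·S⁻¹ = [27/128; -21/64]
x' − x̄ = [-27/128, 21/64] = K·y
y = (KᵀK)⁻¹·Kᵀ·(x' − x̄) = [-1]
z = y + H·x̄ = [-1] + [0] = [-1]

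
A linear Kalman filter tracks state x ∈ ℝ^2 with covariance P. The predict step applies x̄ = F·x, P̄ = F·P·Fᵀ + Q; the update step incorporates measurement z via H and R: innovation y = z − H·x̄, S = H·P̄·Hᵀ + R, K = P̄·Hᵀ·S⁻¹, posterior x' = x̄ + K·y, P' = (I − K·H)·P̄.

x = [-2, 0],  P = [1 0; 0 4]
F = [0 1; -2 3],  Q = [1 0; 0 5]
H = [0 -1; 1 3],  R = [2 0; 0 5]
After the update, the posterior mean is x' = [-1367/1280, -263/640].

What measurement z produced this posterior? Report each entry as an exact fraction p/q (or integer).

x̄ = F·x = [0, 4]
P̄ = F·P·Fᵀ + Q = [5 12; 12 45]
S = H·P̄·Hᵀ + R = [47 -147; -147 487]
K = P̄·Hᵀ·S⁻¹ = [183/1280 163/1280; -153/640 147/640]
x' − x̄ = [-1367/1280, -2823/640] = K·y
y = (KᵀK)⁻¹·Kᵀ·(x' − x̄) = [5, -14]
z = y + H·x̄ = [5, -14] + [-4, 12] = [1, -2]

z = [1, -2]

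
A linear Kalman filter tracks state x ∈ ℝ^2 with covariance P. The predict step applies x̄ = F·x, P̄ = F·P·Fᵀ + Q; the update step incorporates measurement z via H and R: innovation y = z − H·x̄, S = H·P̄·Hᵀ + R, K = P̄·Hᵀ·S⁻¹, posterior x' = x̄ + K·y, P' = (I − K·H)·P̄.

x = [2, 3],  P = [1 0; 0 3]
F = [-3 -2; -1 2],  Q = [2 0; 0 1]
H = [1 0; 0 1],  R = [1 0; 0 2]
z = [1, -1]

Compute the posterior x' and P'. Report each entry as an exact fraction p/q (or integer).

x' = [140/303, -99/101]
P' = [287/303 -6/101; -6/101 170/101]

x̄ = F·x = [-12, 4]
P̄ = F·P·Fᵀ + Q = [23 -9; -9 14]
y = z − H·x̄ = [13, -5]
S = H·P̄·Hᵀ + R = [24 -9; -9 16]
K = P̄·Hᵀ·S⁻¹ = [287/303 -3/101; -6/101 85/101]
x' = x̄ + K·y = [140/303, -99/101]
P' = (I − K·H)·P̄ = [287/303 -6/101; -6/101 170/101]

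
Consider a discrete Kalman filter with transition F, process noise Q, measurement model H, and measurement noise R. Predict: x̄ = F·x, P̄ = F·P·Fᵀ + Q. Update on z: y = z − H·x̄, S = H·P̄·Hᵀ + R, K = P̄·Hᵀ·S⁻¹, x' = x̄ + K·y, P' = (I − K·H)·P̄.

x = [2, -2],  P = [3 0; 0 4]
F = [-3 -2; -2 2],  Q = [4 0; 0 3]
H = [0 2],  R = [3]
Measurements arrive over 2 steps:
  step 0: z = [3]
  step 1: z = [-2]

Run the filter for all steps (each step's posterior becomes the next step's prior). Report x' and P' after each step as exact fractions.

step 0: x' = [-178/127, 162/127], P' = [5953/127 6/127; 6/127 93/127]
step 1: x' = [-56562/7573, -96028/98449], P' = [226747/7573 8154/7573; 8154/7573 73551/98449]

step 0: x̄ = F·x = [-2, -8]
step 0: P̄ = F·P·Fᵀ + Q = [47 2; 2 31]
step 0: y = z − H·x̄ = [19]
step 0: S = H·P̄·Hᵀ + R = [127]
step 0: K = P̄·Hᵀ·S⁻¹ = [4/127; 62/127]
step 0: x' = x̄ + K·y = [-178/127, 162/127]
step 0: P' = (I − K·H)·P̄ = [5953/127 6/127; 6/127 93/127]
step 1: x̄ = F·x = [210/127, 680/127]
step 1: P̄ = F·P·Fᵀ + Q = [54529/127 35334/127; 35334/127 24517/127]
step 1: y = z − H·x̄ = [-1614/127]
step 1: S = H·P̄·Hᵀ + R = [98449/127]
step 1: K = P̄·Hᵀ·S⁻¹ = [5436/7573; 49034/98449]
step 1: x' = x̄ + K·y = [-56562/7573, -96028/98449]
step 1: P' = (I − K·H)·P̄ = [226747/7573 8154/7573; 8154/7573 73551/98449]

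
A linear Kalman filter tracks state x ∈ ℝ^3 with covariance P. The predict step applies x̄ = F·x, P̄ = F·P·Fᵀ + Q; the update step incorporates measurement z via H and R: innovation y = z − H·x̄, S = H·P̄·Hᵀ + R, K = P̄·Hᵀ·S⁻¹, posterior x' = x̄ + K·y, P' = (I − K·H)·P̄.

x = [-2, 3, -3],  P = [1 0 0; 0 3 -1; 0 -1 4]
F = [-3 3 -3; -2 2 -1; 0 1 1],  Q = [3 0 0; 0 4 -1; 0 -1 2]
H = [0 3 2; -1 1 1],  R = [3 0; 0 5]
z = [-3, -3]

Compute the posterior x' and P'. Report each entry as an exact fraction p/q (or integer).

x' = [4532/2151, -308/6453, -2620/2151]
P' = [3148/717 872/2151 -41/717; 872/2151 22373/12906 -4696/2151; -41/717 -4696/2151 2431/717]

x̄ = F·x = [24, 13, 0]
P̄ = F·P·Fᵀ + Q = [93 45 -3; 45 28 0; -3 0 7]
y = z − H·x̄ = [-42, 8]
S = H·P̄·Hᵀ + R = [283 -31; -31 49]
K = P̄·Hᵀ·S⁻¹ = [790/2151 -1739/2151; 3589/12906 -2207/12906; 166/2151 544/2151]
x' = x̄ + K·y = [4532/2151, -308/6453, -2620/2151]
P' = (I − K·H)·P̄ = [3148/717 872/2151 -41/717; 872/2151 22373/12906 -4696/2151; -41/717 -4696/2151 2431/717]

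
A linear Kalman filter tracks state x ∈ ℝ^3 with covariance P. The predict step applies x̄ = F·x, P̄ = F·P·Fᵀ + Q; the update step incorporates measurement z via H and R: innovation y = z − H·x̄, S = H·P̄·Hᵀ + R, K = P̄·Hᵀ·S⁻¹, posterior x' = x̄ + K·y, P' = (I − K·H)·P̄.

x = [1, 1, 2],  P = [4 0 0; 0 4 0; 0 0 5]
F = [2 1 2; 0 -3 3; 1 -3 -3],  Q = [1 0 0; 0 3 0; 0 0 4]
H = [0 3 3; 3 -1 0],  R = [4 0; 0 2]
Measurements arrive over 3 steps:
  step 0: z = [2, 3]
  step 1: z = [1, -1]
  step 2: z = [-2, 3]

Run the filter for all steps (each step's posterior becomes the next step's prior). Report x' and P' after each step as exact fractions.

step 0: x̄ = F·x = [7, 3, -8]
step 0: P̄ = F·P·Fᵀ + Q = [41 18 -34; 18 84 -9; -34 -9 89]
step 0: y = z − H·x̄ = [17, -15]
step 0: S = H·P̄·Hᵀ + R = [1399 -369; -369 347]
step 0: K = P̄·Hᵀ·S⁻¹ = [22089/349292 129183/349292; 67005/349292 41055/349292; 48963/349292 -41547/349292]
step 0: x' = x̄ + K·y = [220703/87323, 392784/87323, -334690/87323]
step 0: P' = (I − K·H)·P̄ = [1817029/349292 5192721/349292 -5163269/349292; 5192721/349292 15496053/349292 -15406713/349292; -5163269/349292 -15406713/349292 15471997/349292]
step 1: x̄ = F·x = [164810/87323, -2182422/87323, 46421/87323]
step 1: P̄ = F·P·Fᵀ + Q = [2839329/349292 15214011/174646 -2336195/349292; 15214011/174646 139270290/87323 -15425733/174646; -2336195/349292 -15425733/174646 4429101/349292]
step 1: y = z − H·x̄ = [6495326/87323, -2764175/87323]
step 1: S = H·P̄·Hᵀ + R = [4499663129/349292 -1325862639/349292; -1325862639/349292 400765573/349292]
step 1: K = P̄·Hᵀ·S⁻¹ = [13527405744/129972443413 37647398157/129972443413; 43233942510/129972443413 -8030922684/129972443413; -444148803/129972443413 6263105832/129972443413]
step 1: x' = x̄ + K·y = [59797210813/129972443413, 221736617838/129972443413, -162199661435/129972443413]
step 1: P' = (I − K·H)·P̄ = [154202539149/129972443413 387312821133/129972443413 -369276280141/129972443413; 387312821133/129972443413 1178000308767/129972443413 -1120355052087/129972443413; -369276280141/129972443413 -1120355052087/129972443413 1119762853683/129972443413]
step 2: x̄ = F·x = [16931716594/129972443413, -1151808837819/129972443413, -118813658396/129972443413]
step 2: P̄ = F·P·Fᵀ + Q = [517455158564/129972443413 2006106744414/129972443413 -320436486419/129972443413; 2006106744414/129972443413 41236176729855/129972443413 -1745630208066/129972443413; -320436486419/129972443413 -1745630208066/129972443413 1079350591333/129972443413]
step 2: y = z − H·x̄ = [3551922601819/129972443413, -812686657362/129972443413]
step 2: S = H·P̄·Hᵀ + R = [349938291919156/129972443413 -103300607243412/129972443413; -103300607243412/129972443413 34116577577273/129972443413]
step 2: K = P̄·Hᵀ·S⁻¹ = [966790717245357/9753463067801588 699399868331919/2438365766950397; 3106973366222895/9753463067801588 -165197015995062/2438365766950397; 98692219607937/9753463067801588 130763480247258/2438365766950397]
step 2: x' = x̄ + K·y = [10198599586669811/9753463067801588, 2605303062330693/9753463067801588, -9489522655322833/9753463067801588]
step 2: P' = (I − K·H)·P̄ = [10981520404808143/9753463067801588 27349362267769077/9753463067801588 -26060307978108601/9753463067801588; 27349362267769077/9753463067801588 83369662931267727/9753463067801588 -79227031776303867/9753463067801588; -26060307978108601/9753463067801588 -79227031776303867/9753463067801588 79358621402447783/9753463067801588]

step 0: x' = [220703/87323, 392784/87323, -334690/87323], P' = [1817029/349292 5192721/349292 -5163269/349292; 5192721/349292 15496053/349292 -15406713/349292; -5163269/349292 -15406713/349292 15471997/349292]
step 1: x' = [59797210813/129972443413, 221736617838/129972443413, -162199661435/129972443413], P' = [154202539149/129972443413 387312821133/129972443413 -369276280141/129972443413; 387312821133/129972443413 1178000308767/129972443413 -1120355052087/129972443413; -369276280141/129972443413 -1120355052087/129972443413 1119762853683/129972443413]
step 2: x' = [10198599586669811/9753463067801588, 2605303062330693/9753463067801588, -9489522655322833/9753463067801588], P' = [10981520404808143/9753463067801588 27349362267769077/9753463067801588 -26060307978108601/9753463067801588; 27349362267769077/9753463067801588 83369662931267727/9753463067801588 -79227031776303867/9753463067801588; -26060307978108601/9753463067801588 -79227031776303867/9753463067801588 79358621402447783/9753463067801588]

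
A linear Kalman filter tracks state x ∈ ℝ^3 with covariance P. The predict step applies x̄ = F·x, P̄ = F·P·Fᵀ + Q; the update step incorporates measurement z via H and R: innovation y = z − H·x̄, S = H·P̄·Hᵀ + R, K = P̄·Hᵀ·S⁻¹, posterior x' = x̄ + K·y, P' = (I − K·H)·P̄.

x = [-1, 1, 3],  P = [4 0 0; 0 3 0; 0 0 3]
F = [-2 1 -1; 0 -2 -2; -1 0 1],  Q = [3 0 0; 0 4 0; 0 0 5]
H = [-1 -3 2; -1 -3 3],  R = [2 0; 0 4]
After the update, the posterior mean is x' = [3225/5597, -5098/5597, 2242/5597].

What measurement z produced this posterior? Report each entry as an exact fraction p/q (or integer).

x̄ = F·x = [0, -8, 4]
P̄ = F·P·Fᵀ + Q = [25 0 5; 0 28 -6; 5 -6 12]
S = H·P̄·Hᵀ + R = [379 414; 414 467]
K = P̄·Hᵀ·S⁻¹ = [-2865/5597 2420/5597; -2604/5597 1086/5597; -3007/5597 3253/5597]
x' − x̄ = [3225/5597, 39678/5597, -20146/5597] = K·y
y = (KᵀK)⁻¹·Kᵀ·(x' − x̄) = [-29, -33]
z = y + H·x̄ = [-29, -33] + [32, 36] = [3, 3]

z = [3, 3]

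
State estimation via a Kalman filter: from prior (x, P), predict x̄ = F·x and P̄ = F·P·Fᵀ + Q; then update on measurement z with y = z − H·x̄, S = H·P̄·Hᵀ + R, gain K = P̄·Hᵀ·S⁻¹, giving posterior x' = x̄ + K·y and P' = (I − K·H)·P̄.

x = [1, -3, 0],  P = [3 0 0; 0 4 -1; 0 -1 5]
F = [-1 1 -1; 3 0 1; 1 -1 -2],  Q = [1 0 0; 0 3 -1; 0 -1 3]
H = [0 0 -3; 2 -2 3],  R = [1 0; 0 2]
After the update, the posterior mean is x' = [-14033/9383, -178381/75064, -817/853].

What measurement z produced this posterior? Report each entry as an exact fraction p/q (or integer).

x̄ = F·x = [-4, 3, 4]
P̄ = F·P·Fᵀ + Q = [15 -15 4; -15 35 -1; 4 -1 26]
S = H·P̄·Hᵀ + R = [235 -264; -264 616]
K = P̄·Hᵀ·S⁻¹ = [132/853 1719/9383; -288/853 -23413/75064; -282/853 1/853]
x' − x̄ = [23499/9383, -403573/75064, -4229/853] = K·y
y = (KᵀK)⁻¹·Kᵀ·(x' − x̄) = [15, 1]
z = y + H·x̄ = [15, 1] + [-12, -2] = [3, -1]

z = [3, -1]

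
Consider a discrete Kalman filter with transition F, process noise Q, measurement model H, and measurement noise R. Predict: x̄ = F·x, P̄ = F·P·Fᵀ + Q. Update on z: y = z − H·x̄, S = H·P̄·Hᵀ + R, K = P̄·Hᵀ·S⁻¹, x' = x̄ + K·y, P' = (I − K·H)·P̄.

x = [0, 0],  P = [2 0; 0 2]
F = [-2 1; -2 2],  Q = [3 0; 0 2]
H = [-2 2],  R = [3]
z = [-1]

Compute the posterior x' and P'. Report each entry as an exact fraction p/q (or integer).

x̄ = F·x = [0, 0]
P̄ = F·P·Fᵀ + Q = [13 12; 12 18]
y = z − H·x̄ = [-1]
S = H·P̄·Hᵀ + R = [31]
K = P̄·Hᵀ·S⁻¹ = [-2/31; 12/31]
x' = x̄ + K·y = [2/31, -12/31]
P' = (I − K·H)·P̄ = [399/31 396/31; 396/31 414/31]

x' = [2/31, -12/31]
P' = [399/31 396/31; 396/31 414/31]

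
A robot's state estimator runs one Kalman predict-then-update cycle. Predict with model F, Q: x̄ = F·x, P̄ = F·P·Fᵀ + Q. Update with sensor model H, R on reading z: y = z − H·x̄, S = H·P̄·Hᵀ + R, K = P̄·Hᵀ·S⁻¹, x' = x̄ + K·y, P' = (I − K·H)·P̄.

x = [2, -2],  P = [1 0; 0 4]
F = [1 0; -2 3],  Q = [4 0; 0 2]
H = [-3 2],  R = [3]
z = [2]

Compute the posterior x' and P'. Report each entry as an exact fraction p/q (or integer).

x' = [-13/60, 1/2]
P' = [839/240 41/8; 41/8 33/4]

x̄ = F·x = [2, -10]
P̄ = F·P·Fᵀ + Q = [5 -2; -2 42]
y = z − H·x̄ = [28]
S = H·P̄·Hᵀ + R = [240]
K = P̄·Hᵀ·S⁻¹ = [-19/240; 3/8]
x' = x̄ + K·y = [-13/60, 1/2]
P' = (I − K·H)·P̄ = [839/240 41/8; 41/8 33/4]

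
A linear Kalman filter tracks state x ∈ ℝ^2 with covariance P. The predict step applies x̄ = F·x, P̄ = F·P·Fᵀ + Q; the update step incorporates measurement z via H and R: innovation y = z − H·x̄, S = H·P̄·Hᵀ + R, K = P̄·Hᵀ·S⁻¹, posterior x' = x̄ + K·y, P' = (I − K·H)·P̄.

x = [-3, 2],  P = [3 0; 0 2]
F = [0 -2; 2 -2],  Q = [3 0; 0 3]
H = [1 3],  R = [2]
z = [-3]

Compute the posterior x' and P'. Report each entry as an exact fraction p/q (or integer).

x̄ = F·x = [-4, -10]
P̄ = F·P·Fᵀ + Q = [11 8; 8 23]
y = z − H·x̄ = [31]
S = H·P̄·Hᵀ + R = [268]
K = P̄·Hᵀ·S⁻¹ = [35/268; 77/268]
x' = x̄ + K·y = [13/268, -293/268]
P' = (I − K·H)·P̄ = [1723/268 -551/268; -551/268 235/268]

x' = [13/268, -293/268]
P' = [1723/268 -551/268; -551/268 235/268]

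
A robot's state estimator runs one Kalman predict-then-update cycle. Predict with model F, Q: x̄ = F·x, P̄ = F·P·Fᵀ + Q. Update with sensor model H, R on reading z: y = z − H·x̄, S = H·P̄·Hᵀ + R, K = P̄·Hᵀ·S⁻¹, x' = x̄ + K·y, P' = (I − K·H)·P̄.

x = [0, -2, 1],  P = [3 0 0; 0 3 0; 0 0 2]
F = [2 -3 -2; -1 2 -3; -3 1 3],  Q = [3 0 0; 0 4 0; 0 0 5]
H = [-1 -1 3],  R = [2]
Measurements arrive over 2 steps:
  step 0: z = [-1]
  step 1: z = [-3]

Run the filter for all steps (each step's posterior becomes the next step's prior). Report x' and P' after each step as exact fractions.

step 0: x̄ = F·x = [4, -7, 1]
step 0: P̄ = F·P·Fᵀ + Q = [50 -12 -39; -12 37 -3; -39 -3 53]
step 0: y = z − H·x̄ = [-7]
step 0: S = H·P̄·Hᵀ + R = [794]
step 0: K = P̄·Hᵀ·S⁻¹ = [-155/794; -17/397; 201/794]
step 0: x' = x̄ + K·y = [4261/794, -2660/397, -613/794]
step 0: P' = (I − K·H)·P̄ = [15675/794 -7399/397 189/794; -7399/397 14111/397 2226/397; 189/794 2226/397 1681/794]
step 1: x̄ = F·x = [12854/397, -6531/397, -9971/397]
step 1: P̄ = F·P·Fᵀ + Q = [277646/397 -136339/397 -199142/397; -136339/397 76885/397 103208/397; -199142/397 103208/397 150247/397]
step 1: y = z − H·x̄ = [35045/397]
step 1: S = H·P̄·Hᵀ + R = [2010474/397]
step 1: K = P̄·Hᵀ·S⁻¹ = [-738733/2010474; 61513/335079; 182225/670158]
step 1: x' = x̄ + K·y = [-116537/2010474, -82312/335079, -745769/670158]
step 1: P' = (I − K·H)·P̄ = [31419695/2010474 -611216/335079 2919437/670158; -611216/335079 2568811/111693 802027/111693; 2919437/670158 802027/111693 899561/223386]

step 0: x' = [4261/794, -2660/397, -613/794], P' = [15675/794 -7399/397 189/794; -7399/397 14111/397 2226/397; 189/794 2226/397 1681/794]
step 1: x' = [-116537/2010474, -82312/335079, -745769/670158], P' = [31419695/2010474 -611216/335079 2919437/670158; -611216/335079 2568811/111693 802027/111693; 2919437/670158 802027/111693 899561/223386]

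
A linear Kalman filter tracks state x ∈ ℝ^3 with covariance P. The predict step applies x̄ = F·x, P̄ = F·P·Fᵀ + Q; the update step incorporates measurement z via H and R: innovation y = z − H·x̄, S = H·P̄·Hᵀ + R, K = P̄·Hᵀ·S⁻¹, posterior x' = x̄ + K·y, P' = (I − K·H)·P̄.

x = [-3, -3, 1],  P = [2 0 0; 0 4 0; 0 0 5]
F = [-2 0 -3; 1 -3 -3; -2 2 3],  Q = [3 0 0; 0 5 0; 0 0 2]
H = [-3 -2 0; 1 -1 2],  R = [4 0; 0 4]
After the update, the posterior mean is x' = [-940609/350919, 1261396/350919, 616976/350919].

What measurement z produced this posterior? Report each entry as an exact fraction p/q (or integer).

x̄ = F·x = [3, 3, 3]
P̄ = F·P·Fᵀ + Q = [56 41 -37; 41 88 -73; -37 -73 71]
S = H·P̄·Hᵀ + R = [1352 563; 563 494]
K = P̄·Hᵀ·S⁻¹ = [-90283/350919 60982/350919; -39047/350919 -92599/350919; 26744/350919 95965/350919]
x' − x̄ = [-1993366/350919, 208639/350919, -435781/350919] = K·y
y = (KᵀK)⁻¹·Kᵀ·(x' − x̄) = [16, -9]
z = y + H·x̄ = [16, -9] + [-15, 6] = [1, -3]

z = [1, -3]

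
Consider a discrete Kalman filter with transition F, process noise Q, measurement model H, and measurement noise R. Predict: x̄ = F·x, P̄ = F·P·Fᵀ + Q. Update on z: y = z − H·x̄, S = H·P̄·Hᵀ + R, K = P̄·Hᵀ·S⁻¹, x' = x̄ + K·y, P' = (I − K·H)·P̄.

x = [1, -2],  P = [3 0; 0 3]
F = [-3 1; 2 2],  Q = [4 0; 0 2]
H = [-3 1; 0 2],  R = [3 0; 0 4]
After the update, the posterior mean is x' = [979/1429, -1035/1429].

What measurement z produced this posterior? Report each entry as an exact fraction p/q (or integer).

z = [-3, -1]

x̄ = F·x = [-5, -2]
P̄ = F·P·Fᵀ + Q = [34 -12; -12 26]
S = H·P̄·Hᵀ + R = [407 124; 124 108]
K = P̄·Hᵀ·S⁻¹ = [-2334/7145 1092/7145; 62/7145 3369/7145]
x' − x̄ = [8124/1429, 1823/1429] = K·y
y = (KᵀK)⁻¹·Kᵀ·(x' − x̄) = [-16, 3]
z = y + H·x̄ = [-16, 3] + [13, -4] = [-3, -1]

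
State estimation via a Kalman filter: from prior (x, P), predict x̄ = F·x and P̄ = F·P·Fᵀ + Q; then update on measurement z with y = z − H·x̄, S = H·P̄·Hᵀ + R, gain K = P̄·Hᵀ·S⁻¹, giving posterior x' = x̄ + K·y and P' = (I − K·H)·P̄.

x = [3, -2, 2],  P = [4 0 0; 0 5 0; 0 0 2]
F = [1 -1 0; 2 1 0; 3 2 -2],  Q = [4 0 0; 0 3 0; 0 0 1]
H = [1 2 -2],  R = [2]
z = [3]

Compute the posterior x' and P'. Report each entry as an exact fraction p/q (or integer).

x̄ = F·x = [5, 4, 1]
P̄ = F·P·Fᵀ + Q = [13 3 2; 3 24 34; 2 34 65]
y = z − H·x̄ = [-8]
S = H·P̄·Hᵀ + R = [103]
K = P̄·Hᵀ·S⁻¹ = [15/103; -17/103; -60/103]
x' = x̄ + K·y = [395/103, 548/103, 583/103]
P' = (I − K·H)·P̄ = [1114/103 564/103 1106/103; 564/103 2183/103 2482/103; 1106/103 2482/103 3095/103]

x' = [395/103, 548/103, 583/103]
P' = [1114/103 564/103 1106/103; 564/103 2183/103 2482/103; 1106/103 2482/103 3095/103]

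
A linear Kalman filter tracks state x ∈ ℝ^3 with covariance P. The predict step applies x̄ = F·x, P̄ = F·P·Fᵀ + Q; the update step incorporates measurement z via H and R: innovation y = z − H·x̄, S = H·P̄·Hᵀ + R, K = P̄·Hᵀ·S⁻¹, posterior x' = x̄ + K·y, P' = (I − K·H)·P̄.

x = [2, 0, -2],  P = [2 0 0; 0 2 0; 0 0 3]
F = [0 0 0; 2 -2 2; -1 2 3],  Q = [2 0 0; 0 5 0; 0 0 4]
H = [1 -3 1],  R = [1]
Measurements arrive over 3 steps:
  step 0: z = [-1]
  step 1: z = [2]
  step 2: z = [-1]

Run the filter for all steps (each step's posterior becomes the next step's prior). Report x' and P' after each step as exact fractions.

step 0: x' = [14/305, -651/305, -2279/305], P' = [606/305 186/305 -46/305; 186/305 1416/305 3969/305; -46/305 3969/305 11976/305]
step 1: x' = [-921/15343, -283239/30686, -392791/15343], P' = [30076/15343 13753/15343 11488/15343; 13753/15343 1785333/30686 2657370/15343; 11488/15343 2657370/15343 7954878/15343]
step 2: x' = [-67207/1192259, -60756631/2384518, -92226395/1192259], P' = [2353832/1192259 4018171/1192259 9716024/1192259; 4018171/1192259 1171676555/2384518 1751487576/1192259; 9716024/1192259 1751487576/1192259 5239888692/1192259]

step 0: x̄ = F·x = [0, 0, -8]
step 0: P̄ = F·P·Fᵀ + Q = [2 0 0; 0 33 6; 0 6 41]
step 0: y = z − H·x̄ = [7]
step 0: S = H·P̄·Hᵀ + R = [305]
step 0: K = P̄·Hᵀ·S⁻¹ = [2/305; -93/305; 23/305]
step 0: x' = x̄ + K·y = [14/305, -651/305, -2279/305]
step 0: P' = (I − K·H)·P̄ = [606/305 186/305 -46/305; 186/305 1416/305 3969/305; -46/305 3969/305 11976/305]
step 1: x̄ = F·x = [0, -3228/305, -8153/305]
step 1: P̄ = F·P·Fᵀ + Q = [2 0 0; 0 23909/305 57974/305; 0 57974/305 162434/305]
step 1: y = z − H·x̄ = [-921/305]
step 1: S = H·P̄·Hᵀ + R = [30686/305]
step 1: K = P̄·Hᵀ·S⁻¹ = [305/15343; -13753/30686; -5744/15343]
step 1: x' = x̄ + K·y = [-921/15343, -283239/30686, -392791/15343]
step 1: P' = (I − K·H)·P̄ = [30076/15343 13753/15343 11488/15343; 13753/15343 1785333/30686 2657370/15343; 11488/15343 2657370/15343 7954878/15343]
step 2: x̄ = F·x = [0, -504185/15343, -1460691/15343]
step 2: P̄ = F·P·Fᵀ + Q = [2 0 0; 0 14310117/15343 38912180/15343; 0 38912180/15343 107020516/15343]
step 2: y = z − H·x̄ = [-67207/15343]
step 2: S = H·P̄·Hᵀ + R = [2384518/15343]
step 2: K = P̄·Hᵀ·S⁻¹ = [15343/1192259; -4018171/2384518; -4858012/1192259]
step 2: x' = x̄ + K·y = [-67207/1192259, -60756631/2384518, -92226395/1192259]
step 2: P' = (I − K·H)·P̄ = [2353832/1192259 4018171/1192259 9716024/1192259; 4018171/1192259 1171676555/2384518 1751487576/1192259; 9716024/1192259 1751487576/1192259 5239888692/1192259]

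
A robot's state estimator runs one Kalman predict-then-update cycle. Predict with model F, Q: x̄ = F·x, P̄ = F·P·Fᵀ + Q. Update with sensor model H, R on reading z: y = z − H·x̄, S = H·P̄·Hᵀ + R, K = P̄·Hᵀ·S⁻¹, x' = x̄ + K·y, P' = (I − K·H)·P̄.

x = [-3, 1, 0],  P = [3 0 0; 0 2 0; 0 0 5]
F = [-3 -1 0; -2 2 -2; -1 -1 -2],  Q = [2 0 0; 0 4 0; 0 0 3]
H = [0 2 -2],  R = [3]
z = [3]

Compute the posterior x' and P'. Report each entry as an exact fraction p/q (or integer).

x̄ = F·x = [8, 8, 2]
P̄ = F·P·Fᵀ + Q = [31 14 11; 14 44 22; 11 22 28]
y = z − H·x̄ = [-9]
S = H·P̄·Hᵀ + R = [115]
K = P̄·Hᵀ·S⁻¹ = [6/115; 44/115; -12/115]
x' = x̄ + K·y = [866/115, 524/115, 338/115]
P' = (I − K·H)·P̄ = [3529/115 1346/115 1337/115; 1346/115 3124/115 3058/115; 1337/115 3058/115 3076/115]

x' = [866/115, 524/115, 338/115]
P' = [3529/115 1346/115 1337/115; 1346/115 3124/115 3058/115; 1337/115 3058/115 3076/115]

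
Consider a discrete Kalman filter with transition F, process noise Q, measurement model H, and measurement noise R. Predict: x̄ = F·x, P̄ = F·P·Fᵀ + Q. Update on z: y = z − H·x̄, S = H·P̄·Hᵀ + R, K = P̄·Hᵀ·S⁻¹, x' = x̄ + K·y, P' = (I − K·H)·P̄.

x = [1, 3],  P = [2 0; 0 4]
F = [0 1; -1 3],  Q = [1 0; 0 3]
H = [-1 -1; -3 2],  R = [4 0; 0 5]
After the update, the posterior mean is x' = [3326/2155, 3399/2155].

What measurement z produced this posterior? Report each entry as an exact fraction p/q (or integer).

z = [-3, -2]

x̄ = F·x = [3, 8]
P̄ = F·P·Fᵀ + Q = [5 12; 12 41]
S = H·P̄·Hᵀ + R = [74 -55; -55 70]
K = P̄·Hᵀ·S⁻¹ = [-139/431 -269/2155; -236/431 489/2155]
x' − x̄ = [-3139/2155, -13841/2155] = K·y
y = (KᵀK)⁻¹·Kᵀ·(x' − x̄) = [8, -9]
z = y + H·x̄ = [8, -9] + [-11, 7] = [-3, -2]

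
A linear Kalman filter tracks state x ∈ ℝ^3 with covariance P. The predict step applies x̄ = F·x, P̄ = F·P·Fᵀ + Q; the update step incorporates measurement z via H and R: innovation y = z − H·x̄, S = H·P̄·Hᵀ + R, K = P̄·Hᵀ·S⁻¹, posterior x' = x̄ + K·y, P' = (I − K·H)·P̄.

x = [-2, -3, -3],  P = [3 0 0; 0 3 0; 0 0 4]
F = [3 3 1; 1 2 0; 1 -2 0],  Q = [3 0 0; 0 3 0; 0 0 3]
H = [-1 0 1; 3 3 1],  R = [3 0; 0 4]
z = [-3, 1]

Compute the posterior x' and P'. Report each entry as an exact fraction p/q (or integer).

x̄ = F·x = [-18, -8, 4]
P̄ = F·P·Fᵀ + Q = [61 27 -9; 27 18 -9; -9 -9 18]
y = z − H·x̄ = [-25, 75]
S = H·P̄·Hᵀ + R = [100 -291; -291 1111]
K = P̄·Hᵀ·S⁻¹ = [-3565/26419 5130/26419; -3330/26419 2124/26419; 19521/26419 4257/26419]
x' = x̄ + K·y = [-1667/26419, 31198/26419, -63074/26419]
P' = (I − K·H)·P̄ = [53859/26419 -61407/26419 43164/26419; -61407/26419 88038/26419 -71397/26419; 43164/26419 -71397/26419 101727/26419]

x' = [-1667/26419, 31198/26419, -63074/26419]
P' = [53859/26419 -61407/26419 43164/26419; -61407/26419 88038/26419 -71397/26419; 43164/26419 -71397/26419 101727/26419]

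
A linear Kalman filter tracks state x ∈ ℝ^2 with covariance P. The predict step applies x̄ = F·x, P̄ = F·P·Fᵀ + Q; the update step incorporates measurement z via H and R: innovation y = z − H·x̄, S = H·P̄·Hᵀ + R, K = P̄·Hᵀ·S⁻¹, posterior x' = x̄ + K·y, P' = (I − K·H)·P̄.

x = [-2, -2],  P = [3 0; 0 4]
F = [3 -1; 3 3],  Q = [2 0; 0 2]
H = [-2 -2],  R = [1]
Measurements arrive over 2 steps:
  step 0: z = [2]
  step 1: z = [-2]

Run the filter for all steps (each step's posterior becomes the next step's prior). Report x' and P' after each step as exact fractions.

step 0: x̄ = F·x = [-4, -12]
step 0: P̄ = F·P·Fᵀ + Q = [33 15; 15 65]
step 0: y = z − H·x̄ = [-30]
step 0: S = H·P̄·Hᵀ + R = [513]
step 0: K = P̄·Hᵀ·S⁻¹ = [-32/171; -160/513]
step 0: x' = x̄ + K·y = [92/57, -452/171]
step 0: P' = (I − K·H)·P̄ = [857/57 -2555/171; -2555/171 7745/513]
step 1: x̄ = F·x = [1280/171, -176/57]
step 1: P̄ = F·P·Fᵀ + Q = [124178/513 64/171; 64/171 242/57]
step 1: y = z − H·x̄ = [1162/171]
step 1: S = H·P̄·Hᵀ + R = [507473/513]
step 1: K = P̄·Hᵀ·S⁻¹ = [-248740/507473; -4740/507473]
step 1: x' = x̄ + K·y = [2108360/507473, -1599144/507473]
step 1: P' = (I − K·H)·P̄ = [2232738/507473 -2108368/507473; -2108368/507473 2110738/507473]

step 0: x' = [92/57, -452/171], P' = [857/57 -2555/171; -2555/171 7745/513]
step 1: x' = [2108360/507473, -1599144/507473], P' = [2232738/507473 -2108368/507473; -2108368/507473 2110738/507473]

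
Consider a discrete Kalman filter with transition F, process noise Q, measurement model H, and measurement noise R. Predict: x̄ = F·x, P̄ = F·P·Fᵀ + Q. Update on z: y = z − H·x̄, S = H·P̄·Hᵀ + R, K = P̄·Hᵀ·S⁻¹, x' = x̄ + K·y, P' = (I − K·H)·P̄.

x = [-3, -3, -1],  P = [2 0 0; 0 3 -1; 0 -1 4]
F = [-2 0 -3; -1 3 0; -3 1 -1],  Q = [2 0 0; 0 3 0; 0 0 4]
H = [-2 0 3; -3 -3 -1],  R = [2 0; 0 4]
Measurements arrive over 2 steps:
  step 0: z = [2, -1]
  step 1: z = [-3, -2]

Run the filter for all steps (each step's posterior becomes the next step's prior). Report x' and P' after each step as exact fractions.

step 0: x' = [1087630/166881, -1308059/166881, 278756/55627], P' = [1254589/166881 -1486601/166881 271684/55627; -1486601/166881 1837699/166881 -325694/55627; 271684/55627 -325694/55627 188558/55627]
step 1: x' = [-9251331904/31787264541, 39831406349/31787264541, -35319234541/31787264541], P' = [58515169996/31787264541 -64327046732/31787264541 36789151048/31787264541; -64327046732/31787264541 84584730280/31787264541 -42325258112/31787264541; 36789151048/31787264541 -42325258112/31787264541 29847594424/31787264541]

step 0: x̄ = F·x = [9, -6, 7]
step 0: P̄ = F·P·Fᵀ + Q = [46 13 27; 13 32 18; 27 18 31]
step 0: y = z − H·x̄ = [-1, 15]
step 0: S = H·P̄·Hᵀ + R = [141 -90; -90 1241]
step 0: K = P̄·Hᵀ·S⁻¹ = [-32011/166881 -9918/55627; 20978/166881 -6351/55627; 11153/55627 -6632/55627]
step 0: x' = x̄ + K·y = [1087630/166881, -1308059/166881, 278756/55627]
step 0: P' = (I − K·H)·P̄ = [1254589/166881 -1486601/166881 271684/55627; -1486601/166881 1837699/166881 -325694/55627; 271684/55627 -325694/55627 188558/55627]
step 1: x̄ = F·x = [-425824/15171, -5011807/166881, -5407217/166881]
step 1: P̄ = F·P·Fᵀ + Q = [1838528/15171 2060698/15171 2190416/15171; 2060698/15171 27214129/166881 27889172/166881; 2190416/15171 27889172/166881 30126280/166881]
step 1: y = z − H·x̄ = [6352880/166881, -34828592/166881]
step 1: S = H·P̄·Hᵀ + R = [63230602/166881 -252694504/166881; -252694504/166881 1177655929/166881]
step 1: K = P̄·Hᵀ·S⁻¹ = [-3331443424/31787264541 -4838380210/31787264541; 839159564/31787264541 -4611948133/31787264541; 7982240588/31787264541 -3309818308/31787264541]
step 1: x' = x̄ + K·y = [-9251331904/31787264541, 39831406349/31787264541, -35319234541/31787264541]
step 1: P' = (I − K·H)·P̄ = [58515169996/31787264541 -64327046732/31787264541 36789151048/31787264541; -64327046732/31787264541 84584730280/31787264541 -42325258112/31787264541; 36789151048/31787264541 -42325258112/31787264541 29847594424/31787264541]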